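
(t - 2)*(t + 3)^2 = t^3 + 4*t^2 - 3*t - 18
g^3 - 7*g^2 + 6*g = g*(g - 6)*(g - 1)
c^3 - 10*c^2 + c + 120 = (c - 8)*(c - 5)*(c + 3)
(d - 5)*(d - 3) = d^2 - 8*d + 15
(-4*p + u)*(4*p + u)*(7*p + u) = -112*p^3 - 16*p^2*u + 7*p*u^2 + u^3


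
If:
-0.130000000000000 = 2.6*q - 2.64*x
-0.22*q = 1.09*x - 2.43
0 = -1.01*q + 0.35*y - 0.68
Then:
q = 1.84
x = 1.86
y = 7.24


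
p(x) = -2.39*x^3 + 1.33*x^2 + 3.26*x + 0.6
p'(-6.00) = -270.82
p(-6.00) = 545.16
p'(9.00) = -553.57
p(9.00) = -1604.64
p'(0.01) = 3.29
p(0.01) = 0.63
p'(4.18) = -110.90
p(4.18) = -137.09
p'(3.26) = -64.27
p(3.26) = -57.44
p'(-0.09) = 2.96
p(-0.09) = 0.32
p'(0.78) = 0.97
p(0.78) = 2.82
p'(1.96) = -19.07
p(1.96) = -5.90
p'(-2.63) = -53.33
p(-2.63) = 44.70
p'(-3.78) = -109.24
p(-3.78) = 136.37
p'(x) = -7.17*x^2 + 2.66*x + 3.26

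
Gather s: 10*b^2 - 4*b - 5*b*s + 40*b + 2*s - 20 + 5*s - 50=10*b^2 + 36*b + s*(7 - 5*b) - 70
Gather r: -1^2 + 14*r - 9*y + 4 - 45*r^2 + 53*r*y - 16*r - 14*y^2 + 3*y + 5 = -45*r^2 + r*(53*y - 2) - 14*y^2 - 6*y + 8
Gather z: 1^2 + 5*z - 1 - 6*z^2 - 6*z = -6*z^2 - z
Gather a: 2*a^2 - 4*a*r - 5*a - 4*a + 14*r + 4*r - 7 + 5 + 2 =2*a^2 + a*(-4*r - 9) + 18*r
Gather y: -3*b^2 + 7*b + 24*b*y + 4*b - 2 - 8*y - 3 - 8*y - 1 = -3*b^2 + 11*b + y*(24*b - 16) - 6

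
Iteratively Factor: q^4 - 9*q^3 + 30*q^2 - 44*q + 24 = (q - 2)*(q^3 - 7*q^2 + 16*q - 12) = (q - 2)^2*(q^2 - 5*q + 6) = (q - 3)*(q - 2)^2*(q - 2)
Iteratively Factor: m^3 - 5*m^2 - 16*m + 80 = (m + 4)*(m^2 - 9*m + 20) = (m - 5)*(m + 4)*(m - 4)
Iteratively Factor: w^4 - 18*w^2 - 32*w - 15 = (w + 3)*(w^3 - 3*w^2 - 9*w - 5) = (w + 1)*(w + 3)*(w^2 - 4*w - 5) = (w - 5)*(w + 1)*(w + 3)*(w + 1)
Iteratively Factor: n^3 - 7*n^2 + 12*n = (n - 4)*(n^2 - 3*n) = (n - 4)*(n - 3)*(n)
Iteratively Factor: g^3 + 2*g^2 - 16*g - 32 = (g - 4)*(g^2 + 6*g + 8) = (g - 4)*(g + 2)*(g + 4)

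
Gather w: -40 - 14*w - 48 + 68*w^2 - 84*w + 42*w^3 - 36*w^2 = 42*w^3 + 32*w^2 - 98*w - 88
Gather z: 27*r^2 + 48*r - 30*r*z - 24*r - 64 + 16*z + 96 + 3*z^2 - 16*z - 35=27*r^2 - 30*r*z + 24*r + 3*z^2 - 3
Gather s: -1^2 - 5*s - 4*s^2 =-4*s^2 - 5*s - 1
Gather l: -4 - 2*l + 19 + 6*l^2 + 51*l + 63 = 6*l^2 + 49*l + 78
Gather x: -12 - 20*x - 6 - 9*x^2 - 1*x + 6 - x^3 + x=-x^3 - 9*x^2 - 20*x - 12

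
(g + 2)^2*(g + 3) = g^3 + 7*g^2 + 16*g + 12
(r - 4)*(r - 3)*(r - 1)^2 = r^4 - 9*r^3 + 27*r^2 - 31*r + 12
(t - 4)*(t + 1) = t^2 - 3*t - 4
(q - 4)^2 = q^2 - 8*q + 16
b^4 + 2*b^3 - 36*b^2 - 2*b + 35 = (b - 5)*(b - 1)*(b + 1)*(b + 7)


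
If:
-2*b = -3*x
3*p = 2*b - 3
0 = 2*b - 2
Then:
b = 1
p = -1/3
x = 2/3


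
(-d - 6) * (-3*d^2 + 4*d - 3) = 3*d^3 + 14*d^2 - 21*d + 18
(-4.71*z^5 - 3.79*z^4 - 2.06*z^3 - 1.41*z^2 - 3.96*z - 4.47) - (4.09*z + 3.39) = -4.71*z^5 - 3.79*z^4 - 2.06*z^3 - 1.41*z^2 - 8.05*z - 7.86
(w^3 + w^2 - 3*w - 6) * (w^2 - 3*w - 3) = w^5 - 2*w^4 - 9*w^3 + 27*w + 18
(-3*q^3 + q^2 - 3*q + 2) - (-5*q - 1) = -3*q^3 + q^2 + 2*q + 3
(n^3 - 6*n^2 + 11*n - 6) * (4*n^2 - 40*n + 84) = 4*n^5 - 64*n^4 + 368*n^3 - 968*n^2 + 1164*n - 504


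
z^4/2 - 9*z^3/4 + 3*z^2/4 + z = z*(z/2 + 1/4)*(z - 4)*(z - 1)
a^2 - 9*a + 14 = (a - 7)*(a - 2)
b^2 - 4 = (b - 2)*(b + 2)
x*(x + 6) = x^2 + 6*x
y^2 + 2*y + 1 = (y + 1)^2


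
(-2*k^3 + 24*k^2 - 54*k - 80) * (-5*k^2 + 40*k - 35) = 10*k^5 - 200*k^4 + 1300*k^3 - 2600*k^2 - 1310*k + 2800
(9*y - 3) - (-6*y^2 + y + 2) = 6*y^2 + 8*y - 5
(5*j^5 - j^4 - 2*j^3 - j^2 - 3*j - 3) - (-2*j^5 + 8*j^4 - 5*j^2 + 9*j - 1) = 7*j^5 - 9*j^4 - 2*j^3 + 4*j^2 - 12*j - 2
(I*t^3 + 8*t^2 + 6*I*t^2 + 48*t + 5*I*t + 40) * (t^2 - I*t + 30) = I*t^5 + 9*t^4 + 6*I*t^4 + 54*t^3 + 27*I*t^3 + 285*t^2 + 132*I*t^2 + 1440*t + 110*I*t + 1200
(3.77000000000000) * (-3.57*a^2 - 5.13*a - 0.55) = -13.4589*a^2 - 19.3401*a - 2.0735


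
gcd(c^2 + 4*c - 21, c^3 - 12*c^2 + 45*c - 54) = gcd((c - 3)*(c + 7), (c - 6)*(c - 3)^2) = c - 3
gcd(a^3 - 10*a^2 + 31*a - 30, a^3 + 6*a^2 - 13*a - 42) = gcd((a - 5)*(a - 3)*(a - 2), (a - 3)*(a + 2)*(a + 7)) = a - 3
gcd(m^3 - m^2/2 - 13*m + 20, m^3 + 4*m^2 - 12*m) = m - 2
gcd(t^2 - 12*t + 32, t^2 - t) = 1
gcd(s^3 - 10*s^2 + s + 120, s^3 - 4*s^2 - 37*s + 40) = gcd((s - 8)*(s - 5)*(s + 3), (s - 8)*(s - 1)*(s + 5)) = s - 8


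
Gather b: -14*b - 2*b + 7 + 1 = 8 - 16*b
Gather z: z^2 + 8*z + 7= z^2 + 8*z + 7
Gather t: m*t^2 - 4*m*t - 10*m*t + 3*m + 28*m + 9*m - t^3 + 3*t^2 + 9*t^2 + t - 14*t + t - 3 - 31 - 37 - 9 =40*m - t^3 + t^2*(m + 12) + t*(-14*m - 12) - 80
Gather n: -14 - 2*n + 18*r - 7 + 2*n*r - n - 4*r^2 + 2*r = n*(2*r - 3) - 4*r^2 + 20*r - 21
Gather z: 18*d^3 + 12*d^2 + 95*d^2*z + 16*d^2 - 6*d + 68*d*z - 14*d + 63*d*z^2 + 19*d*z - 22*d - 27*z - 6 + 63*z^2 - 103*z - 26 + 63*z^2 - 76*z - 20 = 18*d^3 + 28*d^2 - 42*d + z^2*(63*d + 126) + z*(95*d^2 + 87*d - 206) - 52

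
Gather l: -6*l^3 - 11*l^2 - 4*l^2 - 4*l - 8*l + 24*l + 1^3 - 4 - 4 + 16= -6*l^3 - 15*l^2 + 12*l + 9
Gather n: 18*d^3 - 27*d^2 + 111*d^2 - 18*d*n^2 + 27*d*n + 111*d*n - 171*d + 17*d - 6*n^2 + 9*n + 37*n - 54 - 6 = 18*d^3 + 84*d^2 - 154*d + n^2*(-18*d - 6) + n*(138*d + 46) - 60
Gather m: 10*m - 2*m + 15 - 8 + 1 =8*m + 8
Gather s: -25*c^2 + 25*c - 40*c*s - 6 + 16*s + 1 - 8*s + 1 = -25*c^2 + 25*c + s*(8 - 40*c) - 4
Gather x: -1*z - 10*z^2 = -10*z^2 - z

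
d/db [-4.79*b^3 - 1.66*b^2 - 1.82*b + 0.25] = -14.37*b^2 - 3.32*b - 1.82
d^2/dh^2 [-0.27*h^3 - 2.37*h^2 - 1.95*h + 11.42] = -1.62*h - 4.74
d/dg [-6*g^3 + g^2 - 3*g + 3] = -18*g^2 + 2*g - 3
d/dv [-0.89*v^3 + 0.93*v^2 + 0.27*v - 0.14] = -2.67*v^2 + 1.86*v + 0.27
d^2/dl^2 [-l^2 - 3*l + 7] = -2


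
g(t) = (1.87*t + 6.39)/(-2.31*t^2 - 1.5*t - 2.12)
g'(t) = (1.87*t + 6.39)*(4.62*t + 1.5)/(-2.31*t^2 - 1.5*t - 2.12)^2 + 1.87/(-2.31*t^2 - 1.5*t - 2.12) = (4.3197*t^2 + 29.5218*t + 5.6206)/(5.3361*t^4 + 6.93*t^3 + 12.0444*t^2 + 6.36*t + 4.4944)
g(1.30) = -1.11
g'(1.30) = 0.81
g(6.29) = -0.18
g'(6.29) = 0.03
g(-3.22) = -0.02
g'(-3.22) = -0.10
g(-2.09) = -0.27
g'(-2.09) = -0.45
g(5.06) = -0.23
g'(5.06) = 0.06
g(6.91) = -0.16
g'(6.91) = 0.03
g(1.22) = -1.17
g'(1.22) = 0.88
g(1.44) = -1.00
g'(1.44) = 0.69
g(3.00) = -0.44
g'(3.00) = 0.18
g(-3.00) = -0.04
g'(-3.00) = -0.13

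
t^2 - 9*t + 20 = (t - 5)*(t - 4)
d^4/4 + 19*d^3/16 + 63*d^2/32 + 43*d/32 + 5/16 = (d/4 + 1/4)*(d + 1/2)*(d + 5/4)*(d + 2)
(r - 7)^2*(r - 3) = r^3 - 17*r^2 + 91*r - 147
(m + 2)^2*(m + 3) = m^3 + 7*m^2 + 16*m + 12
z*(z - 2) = z^2 - 2*z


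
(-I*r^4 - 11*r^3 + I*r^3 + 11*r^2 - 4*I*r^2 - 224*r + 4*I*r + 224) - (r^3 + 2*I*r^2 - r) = -I*r^4 - 12*r^3 + I*r^3 + 11*r^2 - 6*I*r^2 - 223*r + 4*I*r + 224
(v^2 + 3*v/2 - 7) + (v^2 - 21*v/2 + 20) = 2*v^2 - 9*v + 13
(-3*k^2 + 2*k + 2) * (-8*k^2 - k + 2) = 24*k^4 - 13*k^3 - 24*k^2 + 2*k + 4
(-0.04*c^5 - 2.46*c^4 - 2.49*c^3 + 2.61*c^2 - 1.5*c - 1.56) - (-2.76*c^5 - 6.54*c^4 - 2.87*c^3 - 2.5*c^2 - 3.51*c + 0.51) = 2.72*c^5 + 4.08*c^4 + 0.38*c^3 + 5.11*c^2 + 2.01*c - 2.07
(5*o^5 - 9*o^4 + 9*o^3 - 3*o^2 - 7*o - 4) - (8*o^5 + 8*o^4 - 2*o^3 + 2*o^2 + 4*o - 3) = -3*o^5 - 17*o^4 + 11*o^3 - 5*o^2 - 11*o - 1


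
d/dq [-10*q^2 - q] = -20*q - 1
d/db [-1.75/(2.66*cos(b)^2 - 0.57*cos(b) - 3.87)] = (0.9975 - 9.31*cos(b))*sin(b)/(-2.66*cos(b)^2 + 0.57*cos(b) + 3.87)^2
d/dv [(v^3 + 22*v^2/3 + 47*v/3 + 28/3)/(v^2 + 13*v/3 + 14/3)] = (v^2 + 4*v + 6)/(v^2 + 4*v + 4)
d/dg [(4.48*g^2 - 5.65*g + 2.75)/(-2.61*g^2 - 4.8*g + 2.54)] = (-36.2505*g^2 + 37.1134*g - 1.151)/(6.8121*g^4 + 25.056*g^3 + 9.7812*g^2 - 24.384*g + 6.4516)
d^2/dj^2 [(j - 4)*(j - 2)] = 2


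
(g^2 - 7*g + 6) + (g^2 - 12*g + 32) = 2*g^2 - 19*g + 38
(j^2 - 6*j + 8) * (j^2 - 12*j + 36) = j^4 - 18*j^3 + 116*j^2 - 312*j + 288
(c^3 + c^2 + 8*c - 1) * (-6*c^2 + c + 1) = -6*c^5 - 5*c^4 - 46*c^3 + 15*c^2 + 7*c - 1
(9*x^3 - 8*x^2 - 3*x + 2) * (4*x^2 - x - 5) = 36*x^5 - 41*x^4 - 49*x^3 + 51*x^2 + 13*x - 10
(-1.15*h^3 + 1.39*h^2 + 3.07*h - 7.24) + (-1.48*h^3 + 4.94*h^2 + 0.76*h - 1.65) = -2.63*h^3 + 6.33*h^2 + 3.83*h - 8.89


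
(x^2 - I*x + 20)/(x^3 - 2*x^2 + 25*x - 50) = (x + 4*I)/(x^2 + x*(-2 + 5*I) - 10*I)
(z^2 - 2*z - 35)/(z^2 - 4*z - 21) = (z + 5)/(z + 3)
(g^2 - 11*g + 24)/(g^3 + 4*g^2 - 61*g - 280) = (g - 3)/(g^2 + 12*g + 35)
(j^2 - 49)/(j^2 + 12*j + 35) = (j - 7)/(j + 5)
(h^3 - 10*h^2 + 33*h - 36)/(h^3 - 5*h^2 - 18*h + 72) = (h^2 - 7*h + 12)/(h^2 - 2*h - 24)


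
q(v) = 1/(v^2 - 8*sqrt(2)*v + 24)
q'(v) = (-2*v + 8*sqrt(2))/(v^2 - 8*sqrt(2)*v + 24)^2 = 2*(-v + 4*sqrt(2))/(v^2 - 8*sqrt(2)*v + 24)^2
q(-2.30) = 0.02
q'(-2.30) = 0.01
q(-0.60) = 0.03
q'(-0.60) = 0.01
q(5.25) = -0.13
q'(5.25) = 0.01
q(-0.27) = 0.04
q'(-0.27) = 0.02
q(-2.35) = 0.02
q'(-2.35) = 0.01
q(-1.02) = 0.03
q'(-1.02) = 0.01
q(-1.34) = 0.02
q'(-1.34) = 0.01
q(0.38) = 0.05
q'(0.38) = 0.03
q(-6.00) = 0.01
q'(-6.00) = 0.00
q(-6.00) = 0.01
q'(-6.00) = 0.00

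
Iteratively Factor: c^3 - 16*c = (c + 4)*(c^2 - 4*c) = c*(c + 4)*(c - 4)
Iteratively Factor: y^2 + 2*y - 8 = (y - 2)*(y + 4)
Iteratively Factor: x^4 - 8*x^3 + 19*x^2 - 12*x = (x)*(x^3 - 8*x^2 + 19*x - 12) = x*(x - 3)*(x^2 - 5*x + 4) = x*(x - 3)*(x - 1)*(x - 4)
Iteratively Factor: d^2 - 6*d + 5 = (d - 1)*(d - 5)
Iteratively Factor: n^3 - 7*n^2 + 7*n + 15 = (n + 1)*(n^2 - 8*n + 15) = (n - 3)*(n + 1)*(n - 5)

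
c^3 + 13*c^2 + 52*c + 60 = (c + 2)*(c + 5)*(c + 6)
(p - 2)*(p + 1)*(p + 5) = p^3 + 4*p^2 - 7*p - 10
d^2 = d^2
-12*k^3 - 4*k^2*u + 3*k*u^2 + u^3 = (-2*k + u)*(2*k + u)*(3*k + u)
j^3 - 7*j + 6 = (j - 2)*(j - 1)*(j + 3)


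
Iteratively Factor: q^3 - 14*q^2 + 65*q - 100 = (q - 4)*(q^2 - 10*q + 25) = (q - 5)*(q - 4)*(q - 5)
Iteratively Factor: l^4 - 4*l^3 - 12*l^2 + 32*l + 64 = (l + 2)*(l^3 - 6*l^2 + 32) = (l - 4)*(l + 2)*(l^2 - 2*l - 8) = (l - 4)^2*(l + 2)*(l + 2)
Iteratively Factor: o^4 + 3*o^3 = (o)*(o^3 + 3*o^2) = o^2*(o^2 + 3*o) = o^3*(o + 3)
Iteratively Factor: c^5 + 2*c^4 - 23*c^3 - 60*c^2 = (c + 4)*(c^4 - 2*c^3 - 15*c^2) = c*(c + 4)*(c^3 - 2*c^2 - 15*c) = c*(c - 5)*(c + 4)*(c^2 + 3*c) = c^2*(c - 5)*(c + 4)*(c + 3)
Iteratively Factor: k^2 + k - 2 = (k + 2)*(k - 1)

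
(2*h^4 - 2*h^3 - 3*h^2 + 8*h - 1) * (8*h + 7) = 16*h^5 - 2*h^4 - 38*h^3 + 43*h^2 + 48*h - 7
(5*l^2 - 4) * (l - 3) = 5*l^3 - 15*l^2 - 4*l + 12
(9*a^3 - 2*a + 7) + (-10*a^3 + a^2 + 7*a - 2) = -a^3 + a^2 + 5*a + 5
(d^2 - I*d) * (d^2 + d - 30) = d^4 + d^3 - I*d^3 - 30*d^2 - I*d^2 + 30*I*d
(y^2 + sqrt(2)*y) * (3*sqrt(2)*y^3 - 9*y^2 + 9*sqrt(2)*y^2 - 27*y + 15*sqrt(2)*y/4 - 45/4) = 3*sqrt(2)*y^5 - 3*y^4 + 9*sqrt(2)*y^4 - 9*y^3 - 21*sqrt(2)*y^3/4 - 27*sqrt(2)*y^2 - 15*y^2/4 - 45*sqrt(2)*y/4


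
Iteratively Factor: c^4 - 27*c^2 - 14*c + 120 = (c + 4)*(c^3 - 4*c^2 - 11*c + 30) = (c - 5)*(c + 4)*(c^2 + c - 6) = (c - 5)*(c - 2)*(c + 4)*(c + 3)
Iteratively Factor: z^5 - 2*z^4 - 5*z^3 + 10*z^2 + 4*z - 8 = (z - 2)*(z^4 - 5*z^2 + 4) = (z - 2)*(z + 2)*(z^3 - 2*z^2 - z + 2) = (z - 2)*(z - 1)*(z + 2)*(z^2 - z - 2) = (z - 2)*(z - 1)*(z + 1)*(z + 2)*(z - 2)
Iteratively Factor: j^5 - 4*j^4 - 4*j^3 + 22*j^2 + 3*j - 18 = (j + 2)*(j^4 - 6*j^3 + 8*j^2 + 6*j - 9) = (j - 1)*(j + 2)*(j^3 - 5*j^2 + 3*j + 9) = (j - 3)*(j - 1)*(j + 2)*(j^2 - 2*j - 3) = (j - 3)^2*(j - 1)*(j + 2)*(j + 1)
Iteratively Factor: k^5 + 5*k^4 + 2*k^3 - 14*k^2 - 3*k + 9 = (k + 3)*(k^4 + 2*k^3 - 4*k^2 - 2*k + 3) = (k + 3)^2*(k^3 - k^2 - k + 1) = (k - 1)*(k + 3)^2*(k^2 - 1) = (k - 1)^2*(k + 3)^2*(k + 1)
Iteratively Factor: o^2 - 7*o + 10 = (o - 5)*(o - 2)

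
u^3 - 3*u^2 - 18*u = u*(u - 6)*(u + 3)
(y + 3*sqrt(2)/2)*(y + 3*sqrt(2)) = y^2 + 9*sqrt(2)*y/2 + 9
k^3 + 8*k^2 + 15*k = k*(k + 3)*(k + 5)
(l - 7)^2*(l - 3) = l^3 - 17*l^2 + 91*l - 147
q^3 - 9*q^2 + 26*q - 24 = (q - 4)*(q - 3)*(q - 2)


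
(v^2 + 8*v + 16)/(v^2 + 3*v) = (v^2 + 8*v + 16)/(v*(v + 3))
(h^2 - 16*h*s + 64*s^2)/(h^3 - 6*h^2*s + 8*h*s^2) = (h^2 - 16*h*s + 64*s^2)/(h*(h^2 - 6*h*s + 8*s^2))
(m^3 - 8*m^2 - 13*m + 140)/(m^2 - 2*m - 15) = (m^2 - 3*m - 28)/(m + 3)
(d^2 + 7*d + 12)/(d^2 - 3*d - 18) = (d + 4)/(d - 6)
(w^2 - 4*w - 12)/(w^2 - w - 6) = (w - 6)/(w - 3)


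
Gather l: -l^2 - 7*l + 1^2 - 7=-l^2 - 7*l - 6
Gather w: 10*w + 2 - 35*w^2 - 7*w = -35*w^2 + 3*w + 2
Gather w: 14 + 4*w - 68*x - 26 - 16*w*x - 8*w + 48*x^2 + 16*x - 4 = w*(-16*x - 4) + 48*x^2 - 52*x - 16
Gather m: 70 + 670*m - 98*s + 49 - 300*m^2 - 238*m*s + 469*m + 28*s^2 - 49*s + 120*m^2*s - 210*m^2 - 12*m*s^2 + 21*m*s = m^2*(120*s - 510) + m*(-12*s^2 - 217*s + 1139) + 28*s^2 - 147*s + 119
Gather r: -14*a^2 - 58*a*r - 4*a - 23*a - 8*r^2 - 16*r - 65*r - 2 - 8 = -14*a^2 - 27*a - 8*r^2 + r*(-58*a - 81) - 10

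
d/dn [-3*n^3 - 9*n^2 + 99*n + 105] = -9*n^2 - 18*n + 99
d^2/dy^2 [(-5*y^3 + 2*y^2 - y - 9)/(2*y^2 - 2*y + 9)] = 2*(74*y^3 + 54*y^2 - 1053*y + 270)/(8*y^6 - 24*y^5 + 132*y^4 - 224*y^3 + 594*y^2 - 486*y + 729)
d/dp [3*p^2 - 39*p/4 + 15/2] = 6*p - 39/4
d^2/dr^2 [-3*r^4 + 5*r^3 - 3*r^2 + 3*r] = -36*r^2 + 30*r - 6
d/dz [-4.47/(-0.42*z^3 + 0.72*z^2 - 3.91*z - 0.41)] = (-5.6322*z^2 + 6.4368*z - 17.4777)/(0.42*z^3 - 0.72*z^2 + 3.91*z + 0.41)^2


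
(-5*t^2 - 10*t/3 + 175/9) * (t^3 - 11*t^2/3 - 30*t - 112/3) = -5*t^5 + 15*t^4 + 545*t^3/3 + 5815*t^2/27 - 4130*t/9 - 19600/27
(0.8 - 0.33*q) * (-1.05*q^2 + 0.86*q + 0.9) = 0.3465*q^3 - 1.1238*q^2 + 0.391*q + 0.72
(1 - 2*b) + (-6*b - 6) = -8*b - 5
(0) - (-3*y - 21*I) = 3*y + 21*I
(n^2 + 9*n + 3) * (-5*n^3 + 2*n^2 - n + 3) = -5*n^5 - 43*n^4 + 2*n^3 + 24*n + 9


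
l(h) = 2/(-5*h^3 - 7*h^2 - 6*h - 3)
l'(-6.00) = 0.00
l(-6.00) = 0.00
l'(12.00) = 0.00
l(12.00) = 0.00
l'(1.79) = 0.04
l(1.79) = -0.03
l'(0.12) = 1.08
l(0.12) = -0.52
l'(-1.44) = 0.92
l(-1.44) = 0.33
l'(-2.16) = 0.12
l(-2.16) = 0.07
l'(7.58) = 0.00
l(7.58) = -0.00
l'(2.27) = 0.02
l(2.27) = -0.02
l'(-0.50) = 4.35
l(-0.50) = -1.78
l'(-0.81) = 1579.61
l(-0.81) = -26.49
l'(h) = 2*(15*h^2 + 14*h + 6)/(-5*h^3 - 7*h^2 - 6*h - 3)^2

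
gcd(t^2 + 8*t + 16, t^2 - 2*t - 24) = t + 4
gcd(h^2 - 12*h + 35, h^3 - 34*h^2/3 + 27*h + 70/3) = h^2 - 12*h + 35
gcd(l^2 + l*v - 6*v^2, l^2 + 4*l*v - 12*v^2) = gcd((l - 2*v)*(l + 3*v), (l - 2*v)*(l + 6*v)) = -l + 2*v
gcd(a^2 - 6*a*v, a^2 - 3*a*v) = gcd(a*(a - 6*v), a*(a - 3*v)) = a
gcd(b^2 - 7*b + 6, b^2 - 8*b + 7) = b - 1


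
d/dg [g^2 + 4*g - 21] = 2*g + 4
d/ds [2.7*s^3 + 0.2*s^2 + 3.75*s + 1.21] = 8.1*s^2 + 0.4*s + 3.75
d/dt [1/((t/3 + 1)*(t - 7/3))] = 18*(-3*t - 1)/(9*t^4 + 12*t^3 - 122*t^2 - 84*t + 441)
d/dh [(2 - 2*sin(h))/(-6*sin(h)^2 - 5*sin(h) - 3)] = 2*(-6*sin(h)^2 + 12*sin(h) + 8)*cos(h)/(6*sin(h)^2 + 5*sin(h) + 3)^2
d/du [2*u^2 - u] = 4*u - 1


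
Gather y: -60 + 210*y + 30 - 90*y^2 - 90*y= -90*y^2 + 120*y - 30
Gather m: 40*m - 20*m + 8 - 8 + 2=20*m + 2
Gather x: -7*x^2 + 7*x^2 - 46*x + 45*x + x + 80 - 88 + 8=0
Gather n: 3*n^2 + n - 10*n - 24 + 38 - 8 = 3*n^2 - 9*n + 6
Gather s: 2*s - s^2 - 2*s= -s^2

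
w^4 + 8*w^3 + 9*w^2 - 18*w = w*(w - 1)*(w + 3)*(w + 6)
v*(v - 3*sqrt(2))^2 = v^3 - 6*sqrt(2)*v^2 + 18*v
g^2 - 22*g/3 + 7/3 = (g - 7)*(g - 1/3)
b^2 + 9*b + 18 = (b + 3)*(b + 6)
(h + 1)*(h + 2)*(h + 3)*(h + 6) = h^4 + 12*h^3 + 47*h^2 + 72*h + 36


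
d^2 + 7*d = d*(d + 7)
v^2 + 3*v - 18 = (v - 3)*(v + 6)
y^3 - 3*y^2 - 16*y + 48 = (y - 4)*(y - 3)*(y + 4)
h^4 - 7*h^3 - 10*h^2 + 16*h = h*(h - 8)*(h - 1)*(h + 2)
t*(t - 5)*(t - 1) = t^3 - 6*t^2 + 5*t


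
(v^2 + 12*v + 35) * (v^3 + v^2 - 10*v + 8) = v^5 + 13*v^4 + 37*v^3 - 77*v^2 - 254*v + 280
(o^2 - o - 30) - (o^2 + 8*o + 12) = -9*o - 42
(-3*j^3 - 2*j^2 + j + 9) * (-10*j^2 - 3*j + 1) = 30*j^5 + 29*j^4 - 7*j^3 - 95*j^2 - 26*j + 9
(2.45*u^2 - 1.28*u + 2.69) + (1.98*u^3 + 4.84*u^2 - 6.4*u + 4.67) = 1.98*u^3 + 7.29*u^2 - 7.68*u + 7.36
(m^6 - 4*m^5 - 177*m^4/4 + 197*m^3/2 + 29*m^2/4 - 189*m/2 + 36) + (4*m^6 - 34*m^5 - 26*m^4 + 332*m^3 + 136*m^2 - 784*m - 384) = 5*m^6 - 38*m^5 - 281*m^4/4 + 861*m^3/2 + 573*m^2/4 - 1757*m/2 - 348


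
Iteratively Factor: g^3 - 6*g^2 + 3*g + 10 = (g - 2)*(g^2 - 4*g - 5) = (g - 5)*(g - 2)*(g + 1)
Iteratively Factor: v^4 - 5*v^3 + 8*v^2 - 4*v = (v - 2)*(v^3 - 3*v^2 + 2*v) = v*(v - 2)*(v^2 - 3*v + 2) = v*(v - 2)*(v - 1)*(v - 2)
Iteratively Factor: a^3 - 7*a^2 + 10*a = (a)*(a^2 - 7*a + 10) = a*(a - 2)*(a - 5)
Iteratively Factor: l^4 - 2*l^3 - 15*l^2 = (l + 3)*(l^3 - 5*l^2) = l*(l + 3)*(l^2 - 5*l) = l^2*(l + 3)*(l - 5)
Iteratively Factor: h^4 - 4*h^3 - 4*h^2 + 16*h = (h - 4)*(h^3 - 4*h) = h*(h - 4)*(h^2 - 4) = h*(h - 4)*(h - 2)*(h + 2)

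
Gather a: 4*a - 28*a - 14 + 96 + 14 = 96 - 24*a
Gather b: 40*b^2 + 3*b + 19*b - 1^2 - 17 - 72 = 40*b^2 + 22*b - 90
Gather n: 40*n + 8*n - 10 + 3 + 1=48*n - 6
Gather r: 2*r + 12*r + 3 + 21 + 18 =14*r + 42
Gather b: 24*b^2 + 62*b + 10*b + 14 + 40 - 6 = 24*b^2 + 72*b + 48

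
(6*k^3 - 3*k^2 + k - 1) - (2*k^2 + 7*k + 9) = 6*k^3 - 5*k^2 - 6*k - 10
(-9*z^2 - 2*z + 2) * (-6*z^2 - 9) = 54*z^4 + 12*z^3 + 69*z^2 + 18*z - 18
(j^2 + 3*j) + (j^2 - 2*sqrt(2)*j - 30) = 2*j^2 - 2*sqrt(2)*j + 3*j - 30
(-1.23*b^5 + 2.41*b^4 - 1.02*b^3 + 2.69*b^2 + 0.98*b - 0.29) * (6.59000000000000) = -8.1057*b^5 + 15.8819*b^4 - 6.7218*b^3 + 17.7271*b^2 + 6.4582*b - 1.9111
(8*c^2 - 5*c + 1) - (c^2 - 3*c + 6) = 7*c^2 - 2*c - 5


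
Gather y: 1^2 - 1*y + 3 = 4 - y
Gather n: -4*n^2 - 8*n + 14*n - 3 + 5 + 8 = -4*n^2 + 6*n + 10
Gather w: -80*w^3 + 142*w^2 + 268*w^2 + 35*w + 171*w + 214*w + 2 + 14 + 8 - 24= -80*w^3 + 410*w^2 + 420*w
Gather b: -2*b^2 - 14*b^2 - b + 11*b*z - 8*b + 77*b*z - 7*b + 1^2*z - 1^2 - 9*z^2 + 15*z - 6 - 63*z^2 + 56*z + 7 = -16*b^2 + b*(88*z - 16) - 72*z^2 + 72*z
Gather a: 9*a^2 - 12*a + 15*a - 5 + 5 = 9*a^2 + 3*a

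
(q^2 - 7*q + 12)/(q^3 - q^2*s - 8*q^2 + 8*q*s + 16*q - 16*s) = (q - 3)/(q^2 - q*s - 4*q + 4*s)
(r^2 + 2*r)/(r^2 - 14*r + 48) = r*(r + 2)/(r^2 - 14*r + 48)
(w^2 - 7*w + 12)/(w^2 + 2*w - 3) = (w^2 - 7*w + 12)/(w^2 + 2*w - 3)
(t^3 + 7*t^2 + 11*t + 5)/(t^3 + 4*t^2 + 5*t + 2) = (t + 5)/(t + 2)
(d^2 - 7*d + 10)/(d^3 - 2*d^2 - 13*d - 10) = (d - 2)/(d^2 + 3*d + 2)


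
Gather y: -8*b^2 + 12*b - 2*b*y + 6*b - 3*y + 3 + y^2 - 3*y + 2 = -8*b^2 + 18*b + y^2 + y*(-2*b - 6) + 5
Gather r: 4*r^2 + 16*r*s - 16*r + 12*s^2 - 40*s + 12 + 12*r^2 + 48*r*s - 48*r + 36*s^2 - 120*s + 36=16*r^2 + r*(64*s - 64) + 48*s^2 - 160*s + 48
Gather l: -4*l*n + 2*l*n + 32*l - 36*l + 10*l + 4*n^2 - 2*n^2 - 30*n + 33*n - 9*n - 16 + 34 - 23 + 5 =l*(6 - 2*n) + 2*n^2 - 6*n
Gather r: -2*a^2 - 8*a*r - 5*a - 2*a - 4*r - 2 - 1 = -2*a^2 - 7*a + r*(-8*a - 4) - 3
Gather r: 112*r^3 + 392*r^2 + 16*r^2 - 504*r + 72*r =112*r^3 + 408*r^2 - 432*r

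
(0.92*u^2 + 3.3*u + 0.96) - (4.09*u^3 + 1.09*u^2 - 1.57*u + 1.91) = -4.09*u^3 - 0.17*u^2 + 4.87*u - 0.95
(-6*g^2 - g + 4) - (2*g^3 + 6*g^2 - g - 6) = -2*g^3 - 12*g^2 + 10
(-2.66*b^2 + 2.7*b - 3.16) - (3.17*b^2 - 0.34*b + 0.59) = -5.83*b^2 + 3.04*b - 3.75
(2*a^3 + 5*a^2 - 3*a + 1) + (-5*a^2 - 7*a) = 2*a^3 - 10*a + 1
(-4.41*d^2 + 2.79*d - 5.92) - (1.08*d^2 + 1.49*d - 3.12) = -5.49*d^2 + 1.3*d - 2.8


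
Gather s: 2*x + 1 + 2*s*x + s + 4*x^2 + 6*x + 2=s*(2*x + 1) + 4*x^2 + 8*x + 3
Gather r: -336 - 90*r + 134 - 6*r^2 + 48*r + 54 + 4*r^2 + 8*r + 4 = -2*r^2 - 34*r - 144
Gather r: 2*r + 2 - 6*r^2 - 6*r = -6*r^2 - 4*r + 2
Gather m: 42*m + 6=42*m + 6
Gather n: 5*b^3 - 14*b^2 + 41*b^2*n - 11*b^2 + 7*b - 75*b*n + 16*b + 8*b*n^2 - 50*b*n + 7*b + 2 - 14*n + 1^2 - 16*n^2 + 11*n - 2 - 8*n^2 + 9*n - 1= 5*b^3 - 25*b^2 + 30*b + n^2*(8*b - 24) + n*(41*b^2 - 125*b + 6)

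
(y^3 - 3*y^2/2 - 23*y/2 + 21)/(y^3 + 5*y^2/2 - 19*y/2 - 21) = (y - 2)/(y + 2)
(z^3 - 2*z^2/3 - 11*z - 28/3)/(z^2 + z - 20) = (3*z^2 + 10*z + 7)/(3*(z + 5))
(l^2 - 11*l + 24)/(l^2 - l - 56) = (l - 3)/(l + 7)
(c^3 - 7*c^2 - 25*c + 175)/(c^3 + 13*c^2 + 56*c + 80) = (c^2 - 12*c + 35)/(c^2 + 8*c + 16)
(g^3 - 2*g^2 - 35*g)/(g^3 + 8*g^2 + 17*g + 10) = g*(g - 7)/(g^2 + 3*g + 2)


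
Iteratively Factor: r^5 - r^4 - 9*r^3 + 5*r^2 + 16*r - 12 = (r - 1)*(r^4 - 9*r^2 - 4*r + 12) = (r - 1)*(r + 2)*(r^3 - 2*r^2 - 5*r + 6) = (r - 3)*(r - 1)*(r + 2)*(r^2 + r - 2) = (r - 3)*(r - 1)^2*(r + 2)*(r + 2)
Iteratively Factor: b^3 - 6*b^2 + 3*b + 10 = (b + 1)*(b^2 - 7*b + 10) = (b - 5)*(b + 1)*(b - 2)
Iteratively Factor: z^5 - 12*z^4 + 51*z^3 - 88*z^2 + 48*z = (z - 4)*(z^4 - 8*z^3 + 19*z^2 - 12*z) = (z - 4)*(z - 3)*(z^3 - 5*z^2 + 4*z) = z*(z - 4)*(z - 3)*(z^2 - 5*z + 4) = z*(z - 4)*(z - 3)*(z - 1)*(z - 4)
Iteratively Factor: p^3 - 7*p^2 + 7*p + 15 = (p + 1)*(p^2 - 8*p + 15) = (p - 3)*(p + 1)*(p - 5)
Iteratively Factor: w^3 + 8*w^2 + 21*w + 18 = (w + 3)*(w^2 + 5*w + 6) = (w + 3)^2*(w + 2)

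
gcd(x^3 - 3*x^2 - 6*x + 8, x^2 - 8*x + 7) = x - 1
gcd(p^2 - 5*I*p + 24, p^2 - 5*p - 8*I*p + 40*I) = p - 8*I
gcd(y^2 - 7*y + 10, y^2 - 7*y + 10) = y^2 - 7*y + 10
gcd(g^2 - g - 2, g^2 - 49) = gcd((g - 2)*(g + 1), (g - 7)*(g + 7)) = 1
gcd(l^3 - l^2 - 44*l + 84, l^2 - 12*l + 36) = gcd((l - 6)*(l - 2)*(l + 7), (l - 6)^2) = l - 6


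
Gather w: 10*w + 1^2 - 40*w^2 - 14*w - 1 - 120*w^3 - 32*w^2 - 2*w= -120*w^3 - 72*w^2 - 6*w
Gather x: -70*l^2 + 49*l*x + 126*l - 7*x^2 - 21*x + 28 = -70*l^2 + 126*l - 7*x^2 + x*(49*l - 21) + 28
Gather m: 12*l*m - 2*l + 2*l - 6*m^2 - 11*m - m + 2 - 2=-6*m^2 + m*(12*l - 12)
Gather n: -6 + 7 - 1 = 0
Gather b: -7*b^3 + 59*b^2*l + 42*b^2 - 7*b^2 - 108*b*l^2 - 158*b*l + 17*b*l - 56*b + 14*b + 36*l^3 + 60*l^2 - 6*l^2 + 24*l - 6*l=-7*b^3 + b^2*(59*l + 35) + b*(-108*l^2 - 141*l - 42) + 36*l^3 + 54*l^2 + 18*l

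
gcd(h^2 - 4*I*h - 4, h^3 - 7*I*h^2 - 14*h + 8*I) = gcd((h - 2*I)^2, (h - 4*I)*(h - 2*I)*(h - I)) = h - 2*I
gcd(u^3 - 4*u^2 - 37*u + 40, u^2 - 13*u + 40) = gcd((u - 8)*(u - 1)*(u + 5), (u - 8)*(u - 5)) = u - 8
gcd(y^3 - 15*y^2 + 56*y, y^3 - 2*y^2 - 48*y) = y^2 - 8*y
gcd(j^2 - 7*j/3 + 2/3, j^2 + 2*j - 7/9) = j - 1/3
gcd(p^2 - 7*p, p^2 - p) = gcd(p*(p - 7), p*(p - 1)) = p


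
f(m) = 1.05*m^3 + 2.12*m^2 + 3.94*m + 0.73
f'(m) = 3.15*m^2 + 4.24*m + 3.94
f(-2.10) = -7.92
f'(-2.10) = 8.93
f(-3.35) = -28.15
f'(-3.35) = 25.09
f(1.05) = 8.42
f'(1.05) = 11.86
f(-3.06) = -21.56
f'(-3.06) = 20.46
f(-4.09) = -51.76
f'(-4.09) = 39.29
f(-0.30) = -0.29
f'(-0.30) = 2.95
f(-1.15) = -2.59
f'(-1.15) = 3.23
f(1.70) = 18.71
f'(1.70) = 20.25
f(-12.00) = -1555.67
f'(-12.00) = 406.66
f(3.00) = 59.98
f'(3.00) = 45.01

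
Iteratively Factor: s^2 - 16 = (s + 4)*(s - 4)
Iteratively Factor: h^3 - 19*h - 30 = (h - 5)*(h^2 + 5*h + 6) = (h - 5)*(h + 3)*(h + 2)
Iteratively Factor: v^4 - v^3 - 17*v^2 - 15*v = (v - 5)*(v^3 + 4*v^2 + 3*v) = (v - 5)*(v + 3)*(v^2 + v) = (v - 5)*(v + 1)*(v + 3)*(v)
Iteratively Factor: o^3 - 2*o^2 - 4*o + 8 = (o + 2)*(o^2 - 4*o + 4) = (o - 2)*(o + 2)*(o - 2)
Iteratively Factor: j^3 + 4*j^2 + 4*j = (j + 2)*(j^2 + 2*j) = (j + 2)^2*(j)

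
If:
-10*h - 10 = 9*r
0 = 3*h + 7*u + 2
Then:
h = -7*u/3 - 2/3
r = 70*u/27 - 10/27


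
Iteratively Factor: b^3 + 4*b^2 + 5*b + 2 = (b + 1)*(b^2 + 3*b + 2) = (b + 1)*(b + 2)*(b + 1)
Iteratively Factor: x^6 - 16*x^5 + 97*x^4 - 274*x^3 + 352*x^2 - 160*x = (x - 1)*(x^5 - 15*x^4 + 82*x^3 - 192*x^2 + 160*x) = (x - 2)*(x - 1)*(x^4 - 13*x^3 + 56*x^2 - 80*x) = x*(x - 2)*(x - 1)*(x^3 - 13*x^2 + 56*x - 80) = x*(x - 4)*(x - 2)*(x - 1)*(x^2 - 9*x + 20) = x*(x - 5)*(x - 4)*(x - 2)*(x - 1)*(x - 4)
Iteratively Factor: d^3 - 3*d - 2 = (d + 1)*(d^2 - d - 2) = (d - 2)*(d + 1)*(d + 1)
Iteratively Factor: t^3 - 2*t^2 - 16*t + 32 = (t - 4)*(t^2 + 2*t - 8) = (t - 4)*(t - 2)*(t + 4)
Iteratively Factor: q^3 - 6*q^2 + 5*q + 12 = (q - 3)*(q^2 - 3*q - 4) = (q - 4)*(q - 3)*(q + 1)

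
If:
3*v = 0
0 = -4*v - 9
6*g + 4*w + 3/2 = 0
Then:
No Solution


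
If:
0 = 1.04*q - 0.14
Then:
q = 0.13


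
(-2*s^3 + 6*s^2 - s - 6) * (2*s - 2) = -4*s^4 + 16*s^3 - 14*s^2 - 10*s + 12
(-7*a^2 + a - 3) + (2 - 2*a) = -7*a^2 - a - 1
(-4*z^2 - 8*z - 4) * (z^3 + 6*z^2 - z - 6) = -4*z^5 - 32*z^4 - 48*z^3 + 8*z^2 + 52*z + 24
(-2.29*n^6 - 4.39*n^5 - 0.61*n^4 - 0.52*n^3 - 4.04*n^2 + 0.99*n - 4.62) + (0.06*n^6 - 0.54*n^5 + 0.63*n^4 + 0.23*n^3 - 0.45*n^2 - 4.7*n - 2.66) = -2.23*n^6 - 4.93*n^5 + 0.02*n^4 - 0.29*n^3 - 4.49*n^2 - 3.71*n - 7.28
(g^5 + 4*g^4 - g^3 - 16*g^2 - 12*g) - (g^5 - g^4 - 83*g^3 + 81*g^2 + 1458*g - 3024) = 5*g^4 + 82*g^3 - 97*g^2 - 1470*g + 3024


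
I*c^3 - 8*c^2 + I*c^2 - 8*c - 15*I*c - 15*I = (c + 3*I)*(c + 5*I)*(I*c + I)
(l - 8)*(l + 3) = l^2 - 5*l - 24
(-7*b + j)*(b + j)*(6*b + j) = -42*b^3 - 43*b^2*j + j^3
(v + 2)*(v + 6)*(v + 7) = v^3 + 15*v^2 + 68*v + 84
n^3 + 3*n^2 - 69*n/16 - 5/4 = (n - 5/4)*(n + 1/4)*(n + 4)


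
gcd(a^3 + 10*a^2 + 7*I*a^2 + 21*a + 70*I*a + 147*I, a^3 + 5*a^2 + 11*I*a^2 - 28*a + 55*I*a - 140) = a + 7*I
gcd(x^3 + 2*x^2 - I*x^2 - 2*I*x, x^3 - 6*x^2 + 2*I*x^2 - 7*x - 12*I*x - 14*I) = 1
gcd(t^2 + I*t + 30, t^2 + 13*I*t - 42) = t + 6*I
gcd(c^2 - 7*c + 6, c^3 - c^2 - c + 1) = c - 1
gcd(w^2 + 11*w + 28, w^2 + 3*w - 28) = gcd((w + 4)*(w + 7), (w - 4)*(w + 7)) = w + 7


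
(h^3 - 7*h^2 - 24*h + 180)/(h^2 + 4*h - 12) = (h^3 - 7*h^2 - 24*h + 180)/(h^2 + 4*h - 12)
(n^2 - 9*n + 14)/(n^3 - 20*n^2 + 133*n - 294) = (n - 2)/(n^2 - 13*n + 42)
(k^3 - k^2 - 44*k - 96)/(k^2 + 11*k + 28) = (k^2 - 5*k - 24)/(k + 7)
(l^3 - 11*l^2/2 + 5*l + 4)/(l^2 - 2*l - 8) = (l^2 - 3*l/2 - 1)/(l + 2)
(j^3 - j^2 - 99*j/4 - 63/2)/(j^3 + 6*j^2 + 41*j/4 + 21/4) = (j - 6)/(j + 1)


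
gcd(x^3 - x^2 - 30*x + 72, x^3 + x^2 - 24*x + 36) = x^2 + 3*x - 18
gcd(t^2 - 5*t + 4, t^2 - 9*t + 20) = t - 4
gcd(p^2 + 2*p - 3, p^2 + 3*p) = p + 3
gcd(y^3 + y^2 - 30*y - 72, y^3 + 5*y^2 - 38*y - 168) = y^2 - 2*y - 24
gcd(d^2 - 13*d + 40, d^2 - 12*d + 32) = d - 8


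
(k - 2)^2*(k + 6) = k^3 + 2*k^2 - 20*k + 24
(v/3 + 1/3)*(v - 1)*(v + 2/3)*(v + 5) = v^4/3 + 17*v^3/9 + 7*v^2/9 - 17*v/9 - 10/9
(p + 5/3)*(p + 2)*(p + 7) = p^3 + 32*p^2/3 + 29*p + 70/3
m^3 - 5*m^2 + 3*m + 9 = (m - 3)^2*(m + 1)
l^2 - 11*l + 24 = (l - 8)*(l - 3)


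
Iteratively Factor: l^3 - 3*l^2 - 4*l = (l - 4)*(l^2 + l) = (l - 4)*(l + 1)*(l)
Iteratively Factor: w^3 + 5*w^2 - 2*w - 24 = (w + 4)*(w^2 + w - 6) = (w + 3)*(w + 4)*(w - 2)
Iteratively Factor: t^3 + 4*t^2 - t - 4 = (t + 4)*(t^2 - 1) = (t - 1)*(t + 4)*(t + 1)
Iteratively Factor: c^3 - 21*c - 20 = (c - 5)*(c^2 + 5*c + 4) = (c - 5)*(c + 4)*(c + 1)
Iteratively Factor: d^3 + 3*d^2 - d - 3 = (d - 1)*(d^2 + 4*d + 3) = (d - 1)*(d + 1)*(d + 3)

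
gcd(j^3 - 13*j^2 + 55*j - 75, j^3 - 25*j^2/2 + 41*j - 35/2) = j - 5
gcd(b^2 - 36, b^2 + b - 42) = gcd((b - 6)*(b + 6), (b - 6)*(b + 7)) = b - 6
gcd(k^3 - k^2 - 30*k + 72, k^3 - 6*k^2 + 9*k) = k - 3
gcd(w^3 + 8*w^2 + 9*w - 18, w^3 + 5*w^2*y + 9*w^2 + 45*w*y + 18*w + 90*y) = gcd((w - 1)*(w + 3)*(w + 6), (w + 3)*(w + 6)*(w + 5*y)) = w^2 + 9*w + 18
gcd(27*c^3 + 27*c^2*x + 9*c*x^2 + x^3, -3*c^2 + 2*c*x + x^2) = 3*c + x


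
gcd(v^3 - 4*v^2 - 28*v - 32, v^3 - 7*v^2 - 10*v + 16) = v^2 - 6*v - 16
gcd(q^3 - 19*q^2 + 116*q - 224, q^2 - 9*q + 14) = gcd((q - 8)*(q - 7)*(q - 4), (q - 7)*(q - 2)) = q - 7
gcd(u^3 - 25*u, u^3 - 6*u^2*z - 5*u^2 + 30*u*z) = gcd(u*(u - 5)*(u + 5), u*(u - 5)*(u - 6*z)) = u^2 - 5*u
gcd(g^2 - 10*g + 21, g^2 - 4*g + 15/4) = 1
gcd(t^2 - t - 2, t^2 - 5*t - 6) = t + 1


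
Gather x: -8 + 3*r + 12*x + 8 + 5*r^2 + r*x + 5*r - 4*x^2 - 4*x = 5*r^2 + 8*r - 4*x^2 + x*(r + 8)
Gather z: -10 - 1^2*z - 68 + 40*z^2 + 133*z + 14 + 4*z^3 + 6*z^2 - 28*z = 4*z^3 + 46*z^2 + 104*z - 64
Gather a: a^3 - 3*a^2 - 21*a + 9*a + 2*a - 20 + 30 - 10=a^3 - 3*a^2 - 10*a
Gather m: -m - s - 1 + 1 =-m - s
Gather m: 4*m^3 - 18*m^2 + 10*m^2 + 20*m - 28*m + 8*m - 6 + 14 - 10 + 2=4*m^3 - 8*m^2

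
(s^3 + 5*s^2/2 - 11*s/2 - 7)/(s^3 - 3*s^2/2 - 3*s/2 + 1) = (2*s + 7)/(2*s - 1)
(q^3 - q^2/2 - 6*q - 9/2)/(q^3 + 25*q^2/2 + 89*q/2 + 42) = (q^2 - 2*q - 3)/(q^2 + 11*q + 28)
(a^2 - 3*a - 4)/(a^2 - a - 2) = (a - 4)/(a - 2)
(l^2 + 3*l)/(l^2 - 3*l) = (l + 3)/(l - 3)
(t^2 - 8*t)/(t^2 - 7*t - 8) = t/(t + 1)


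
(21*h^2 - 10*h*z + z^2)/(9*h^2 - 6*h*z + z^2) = (-7*h + z)/(-3*h + z)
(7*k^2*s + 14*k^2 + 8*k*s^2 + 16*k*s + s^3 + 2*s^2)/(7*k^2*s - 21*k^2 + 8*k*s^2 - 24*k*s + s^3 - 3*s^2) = (s + 2)/(s - 3)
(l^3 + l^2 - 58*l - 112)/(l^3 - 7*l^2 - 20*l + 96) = (l^2 + 9*l + 14)/(l^2 + l - 12)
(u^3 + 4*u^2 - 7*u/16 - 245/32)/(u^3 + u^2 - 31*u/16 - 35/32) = (2*u + 7)/(2*u + 1)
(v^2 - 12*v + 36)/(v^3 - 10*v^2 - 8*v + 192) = (v - 6)/(v^2 - 4*v - 32)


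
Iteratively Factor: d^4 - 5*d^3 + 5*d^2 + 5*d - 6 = (d - 2)*(d^3 - 3*d^2 - d + 3) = (d - 2)*(d - 1)*(d^2 - 2*d - 3) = (d - 3)*(d - 2)*(d - 1)*(d + 1)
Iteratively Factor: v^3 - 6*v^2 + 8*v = (v - 4)*(v^2 - 2*v) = v*(v - 4)*(v - 2)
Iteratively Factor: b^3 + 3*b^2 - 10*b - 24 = (b + 2)*(b^2 + b - 12) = (b + 2)*(b + 4)*(b - 3)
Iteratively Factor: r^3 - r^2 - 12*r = (r - 4)*(r^2 + 3*r) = r*(r - 4)*(r + 3)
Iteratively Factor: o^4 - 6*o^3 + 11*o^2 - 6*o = (o - 1)*(o^3 - 5*o^2 + 6*o) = o*(o - 1)*(o^2 - 5*o + 6) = o*(o - 2)*(o - 1)*(o - 3)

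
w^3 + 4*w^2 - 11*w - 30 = (w - 3)*(w + 2)*(w + 5)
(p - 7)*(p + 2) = p^2 - 5*p - 14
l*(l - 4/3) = l^2 - 4*l/3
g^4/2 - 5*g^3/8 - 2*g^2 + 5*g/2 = g*(g/2 + 1)*(g - 2)*(g - 5/4)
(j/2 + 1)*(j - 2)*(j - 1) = j^3/2 - j^2/2 - 2*j + 2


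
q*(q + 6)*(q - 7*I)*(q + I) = q^4 + 6*q^3 - 6*I*q^3 + 7*q^2 - 36*I*q^2 + 42*q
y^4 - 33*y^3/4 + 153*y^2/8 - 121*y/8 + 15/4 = (y - 5)*(y - 2)*(y - 3/4)*(y - 1/2)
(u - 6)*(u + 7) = u^2 + u - 42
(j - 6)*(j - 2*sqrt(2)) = j^2 - 6*j - 2*sqrt(2)*j + 12*sqrt(2)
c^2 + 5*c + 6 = (c + 2)*(c + 3)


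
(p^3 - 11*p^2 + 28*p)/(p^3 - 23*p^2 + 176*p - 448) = p*(p - 4)/(p^2 - 16*p + 64)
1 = 1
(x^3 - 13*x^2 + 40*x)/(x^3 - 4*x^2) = (x^2 - 13*x + 40)/(x*(x - 4))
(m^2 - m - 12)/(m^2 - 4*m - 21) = (m - 4)/(m - 7)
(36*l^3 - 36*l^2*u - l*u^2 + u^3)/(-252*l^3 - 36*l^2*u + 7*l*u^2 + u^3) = (-l + u)/(7*l + u)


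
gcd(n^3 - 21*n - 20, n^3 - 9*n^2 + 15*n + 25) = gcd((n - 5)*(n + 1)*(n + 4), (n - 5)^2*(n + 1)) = n^2 - 4*n - 5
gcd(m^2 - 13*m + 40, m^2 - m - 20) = m - 5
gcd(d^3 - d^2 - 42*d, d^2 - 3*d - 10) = 1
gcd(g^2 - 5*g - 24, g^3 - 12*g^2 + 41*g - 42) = 1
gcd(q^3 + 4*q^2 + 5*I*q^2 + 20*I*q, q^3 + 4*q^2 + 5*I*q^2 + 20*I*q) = q^3 + q^2*(4 + 5*I) + 20*I*q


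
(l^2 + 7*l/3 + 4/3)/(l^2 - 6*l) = (3*l^2 + 7*l + 4)/(3*l*(l - 6))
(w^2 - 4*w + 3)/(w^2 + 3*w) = (w^2 - 4*w + 3)/(w*(w + 3))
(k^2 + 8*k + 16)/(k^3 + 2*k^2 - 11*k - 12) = (k + 4)/(k^2 - 2*k - 3)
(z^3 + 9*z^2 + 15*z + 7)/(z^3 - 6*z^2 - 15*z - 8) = (z + 7)/(z - 8)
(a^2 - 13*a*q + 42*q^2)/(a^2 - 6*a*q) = (a - 7*q)/a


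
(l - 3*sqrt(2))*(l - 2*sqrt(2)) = l^2 - 5*sqrt(2)*l + 12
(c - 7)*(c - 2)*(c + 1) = c^3 - 8*c^2 + 5*c + 14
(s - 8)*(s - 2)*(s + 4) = s^3 - 6*s^2 - 24*s + 64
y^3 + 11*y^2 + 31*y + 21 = (y + 1)*(y + 3)*(y + 7)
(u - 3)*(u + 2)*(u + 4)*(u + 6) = u^4 + 9*u^3 + 8*u^2 - 84*u - 144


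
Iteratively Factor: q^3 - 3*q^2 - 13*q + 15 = (q + 3)*(q^2 - 6*q + 5) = (q - 1)*(q + 3)*(q - 5)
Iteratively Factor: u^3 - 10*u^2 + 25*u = (u)*(u^2 - 10*u + 25) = u*(u - 5)*(u - 5)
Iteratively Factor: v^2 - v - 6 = (v - 3)*(v + 2)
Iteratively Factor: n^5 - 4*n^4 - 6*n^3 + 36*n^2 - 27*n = (n)*(n^4 - 4*n^3 - 6*n^2 + 36*n - 27) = n*(n - 1)*(n^3 - 3*n^2 - 9*n + 27) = n*(n - 3)*(n - 1)*(n^2 - 9) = n*(n - 3)*(n - 1)*(n + 3)*(n - 3)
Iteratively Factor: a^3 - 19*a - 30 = (a + 3)*(a^2 - 3*a - 10) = (a + 2)*(a + 3)*(a - 5)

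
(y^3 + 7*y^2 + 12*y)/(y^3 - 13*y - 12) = y*(y + 4)/(y^2 - 3*y - 4)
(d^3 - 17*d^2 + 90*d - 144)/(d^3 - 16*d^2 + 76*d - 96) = (d - 3)/(d - 2)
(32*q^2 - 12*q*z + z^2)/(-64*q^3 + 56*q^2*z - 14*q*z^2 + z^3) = 1/(-2*q + z)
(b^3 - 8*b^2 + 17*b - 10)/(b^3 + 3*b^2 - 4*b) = (b^2 - 7*b + 10)/(b*(b + 4))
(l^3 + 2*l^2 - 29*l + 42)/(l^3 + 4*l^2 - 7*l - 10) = (l^2 + 4*l - 21)/(l^2 + 6*l + 5)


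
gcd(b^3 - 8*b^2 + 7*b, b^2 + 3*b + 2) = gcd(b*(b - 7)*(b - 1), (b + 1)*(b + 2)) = 1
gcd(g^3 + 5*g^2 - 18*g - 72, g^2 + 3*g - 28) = g - 4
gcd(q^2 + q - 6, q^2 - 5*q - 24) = q + 3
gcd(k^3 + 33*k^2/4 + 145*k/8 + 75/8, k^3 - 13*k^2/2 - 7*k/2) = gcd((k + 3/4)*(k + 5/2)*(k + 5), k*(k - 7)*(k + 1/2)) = 1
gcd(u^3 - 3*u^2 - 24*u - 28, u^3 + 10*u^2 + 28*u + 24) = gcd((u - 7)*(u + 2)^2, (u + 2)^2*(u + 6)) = u^2 + 4*u + 4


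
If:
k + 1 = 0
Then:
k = -1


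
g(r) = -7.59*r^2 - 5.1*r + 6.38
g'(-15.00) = 222.60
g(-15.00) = -1624.87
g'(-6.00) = 85.98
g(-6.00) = -236.26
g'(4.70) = -76.45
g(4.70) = -185.25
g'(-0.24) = -1.46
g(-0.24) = 7.17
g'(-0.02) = -4.80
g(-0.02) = 6.48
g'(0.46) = -12.08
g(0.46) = 2.43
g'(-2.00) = 25.26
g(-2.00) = -13.78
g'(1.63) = -29.84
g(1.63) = -22.10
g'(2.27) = -39.56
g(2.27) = -44.31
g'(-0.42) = 1.28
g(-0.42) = 7.18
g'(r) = -15.18*r - 5.1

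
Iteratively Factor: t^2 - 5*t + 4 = (t - 4)*(t - 1)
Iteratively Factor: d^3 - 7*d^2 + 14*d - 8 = (d - 4)*(d^2 - 3*d + 2) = (d - 4)*(d - 2)*(d - 1)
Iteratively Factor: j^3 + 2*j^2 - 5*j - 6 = (j + 1)*(j^2 + j - 6) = (j + 1)*(j + 3)*(j - 2)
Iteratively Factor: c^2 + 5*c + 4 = (c + 1)*(c + 4)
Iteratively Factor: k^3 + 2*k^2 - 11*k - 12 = (k + 1)*(k^2 + k - 12) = (k - 3)*(k + 1)*(k + 4)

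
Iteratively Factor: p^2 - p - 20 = (p + 4)*(p - 5)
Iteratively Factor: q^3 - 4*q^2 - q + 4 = (q + 1)*(q^2 - 5*q + 4) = (q - 1)*(q + 1)*(q - 4)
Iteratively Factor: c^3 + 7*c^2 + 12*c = (c)*(c^2 + 7*c + 12) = c*(c + 4)*(c + 3)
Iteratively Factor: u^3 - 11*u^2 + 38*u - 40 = (u - 4)*(u^2 - 7*u + 10) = (u - 5)*(u - 4)*(u - 2)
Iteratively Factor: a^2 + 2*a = (a + 2)*(a)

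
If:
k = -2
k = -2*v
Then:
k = -2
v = 1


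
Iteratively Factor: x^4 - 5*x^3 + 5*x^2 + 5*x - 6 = (x - 2)*(x^3 - 3*x^2 - x + 3) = (x - 2)*(x - 1)*(x^2 - 2*x - 3) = (x - 2)*(x - 1)*(x + 1)*(x - 3)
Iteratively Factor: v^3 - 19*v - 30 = (v - 5)*(v^2 + 5*v + 6) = (v - 5)*(v + 2)*(v + 3)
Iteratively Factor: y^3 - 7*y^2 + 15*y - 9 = (y - 3)*(y^2 - 4*y + 3) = (y - 3)^2*(y - 1)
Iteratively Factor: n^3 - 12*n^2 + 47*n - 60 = (n - 5)*(n^2 - 7*n + 12) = (n - 5)*(n - 3)*(n - 4)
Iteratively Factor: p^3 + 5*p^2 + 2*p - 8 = (p + 2)*(p^2 + 3*p - 4) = (p + 2)*(p + 4)*(p - 1)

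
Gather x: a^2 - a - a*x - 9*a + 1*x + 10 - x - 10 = a^2 - a*x - 10*a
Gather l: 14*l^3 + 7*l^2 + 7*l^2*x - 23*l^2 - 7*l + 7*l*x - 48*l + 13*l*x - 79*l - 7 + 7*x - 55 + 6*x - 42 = 14*l^3 + l^2*(7*x - 16) + l*(20*x - 134) + 13*x - 104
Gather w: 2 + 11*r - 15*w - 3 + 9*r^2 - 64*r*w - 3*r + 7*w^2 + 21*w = 9*r^2 + 8*r + 7*w^2 + w*(6 - 64*r) - 1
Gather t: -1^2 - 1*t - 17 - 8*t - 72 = -9*t - 90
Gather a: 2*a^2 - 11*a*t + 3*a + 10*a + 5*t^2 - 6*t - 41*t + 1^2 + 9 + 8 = 2*a^2 + a*(13 - 11*t) + 5*t^2 - 47*t + 18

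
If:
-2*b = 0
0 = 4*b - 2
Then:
No Solution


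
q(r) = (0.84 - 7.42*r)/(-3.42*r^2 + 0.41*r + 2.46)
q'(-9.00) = -0.03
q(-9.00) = -0.24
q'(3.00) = -0.31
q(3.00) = 0.79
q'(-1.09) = -13.09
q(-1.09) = -4.35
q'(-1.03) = -20.33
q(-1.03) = -5.33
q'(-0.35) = -6.59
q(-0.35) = 1.81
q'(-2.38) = -0.55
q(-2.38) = -1.03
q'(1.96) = -1.07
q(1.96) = 1.39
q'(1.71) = -1.77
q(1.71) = 1.73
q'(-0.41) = -8.55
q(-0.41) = 2.26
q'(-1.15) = -9.15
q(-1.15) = -3.70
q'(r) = (0.84 - 7.42*r)*(6.84*r - 0.41)/(-3.42*r^2 + 0.41*r + 2.46)^2 - 7.42/(-3.42*r^2 + 0.41*r + 2.46)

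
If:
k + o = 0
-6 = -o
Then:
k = -6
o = 6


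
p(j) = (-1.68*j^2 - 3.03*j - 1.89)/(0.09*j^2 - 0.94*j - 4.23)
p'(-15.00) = 0.23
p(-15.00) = -11.10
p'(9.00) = 10.01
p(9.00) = 30.60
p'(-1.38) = -0.72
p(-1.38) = 0.33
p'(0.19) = 0.71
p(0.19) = 0.57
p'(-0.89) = -0.04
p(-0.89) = 0.16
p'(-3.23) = -256.31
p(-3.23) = 37.79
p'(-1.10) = -0.29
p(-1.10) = 0.19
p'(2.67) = 1.70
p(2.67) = 3.60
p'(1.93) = 1.41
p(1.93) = 2.45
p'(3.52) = 2.07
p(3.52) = 5.20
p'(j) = (0.94 - 0.18*j)*(-1.68*j^2 - 3.03*j - 1.89)/(0.09*j^2 - 0.94*j - 4.23)^2 + (-3.36*j - 3.03)/(0.09*j^2 - 0.94*j - 4.23) = (1.8519*j^2 + 14.553*j + 11.0403)/(0.0081*j^4 - 0.1692*j^3 + 0.1222*j^2 + 7.9524*j + 17.8929)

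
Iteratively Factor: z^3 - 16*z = (z - 4)*(z^2 + 4*z) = z*(z - 4)*(z + 4)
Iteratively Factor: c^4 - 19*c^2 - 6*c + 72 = (c + 3)*(c^3 - 3*c^2 - 10*c + 24) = (c + 3)^2*(c^2 - 6*c + 8) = (c - 4)*(c + 3)^2*(c - 2)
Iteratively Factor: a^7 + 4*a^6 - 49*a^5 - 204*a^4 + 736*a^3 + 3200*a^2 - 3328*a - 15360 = (a - 3)*(a^6 + 7*a^5 - 28*a^4 - 288*a^3 - 128*a^2 + 2816*a + 5120) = (a - 3)*(a + 4)*(a^5 + 3*a^4 - 40*a^3 - 128*a^2 + 384*a + 1280) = (a - 3)*(a + 4)^2*(a^4 - a^3 - 36*a^2 + 16*a + 320) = (a - 4)*(a - 3)*(a + 4)^2*(a^3 + 3*a^2 - 24*a - 80) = (a - 4)*(a - 3)*(a + 4)^3*(a^2 - a - 20) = (a - 4)*(a - 3)*(a + 4)^4*(a - 5)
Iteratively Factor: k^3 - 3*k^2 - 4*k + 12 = (k - 2)*(k^2 - k - 6) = (k - 3)*(k - 2)*(k + 2)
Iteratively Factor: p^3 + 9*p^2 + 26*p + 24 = (p + 3)*(p^2 + 6*p + 8) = (p + 3)*(p + 4)*(p + 2)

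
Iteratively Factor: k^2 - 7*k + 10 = (k - 2)*(k - 5)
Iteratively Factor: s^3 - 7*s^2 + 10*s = (s)*(s^2 - 7*s + 10) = s*(s - 5)*(s - 2)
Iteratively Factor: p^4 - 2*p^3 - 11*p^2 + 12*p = (p + 3)*(p^3 - 5*p^2 + 4*p) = (p - 1)*(p + 3)*(p^2 - 4*p) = (p - 4)*(p - 1)*(p + 3)*(p)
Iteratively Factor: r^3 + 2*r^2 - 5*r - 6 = (r - 2)*(r^2 + 4*r + 3) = (r - 2)*(r + 1)*(r + 3)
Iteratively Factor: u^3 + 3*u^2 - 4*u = (u + 4)*(u^2 - u) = u*(u + 4)*(u - 1)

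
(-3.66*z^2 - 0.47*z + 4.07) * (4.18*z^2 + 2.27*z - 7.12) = -15.2988*z^4 - 10.2728*z^3 + 42.0049*z^2 + 12.5853*z - 28.9784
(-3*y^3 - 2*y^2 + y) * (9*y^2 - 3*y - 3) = -27*y^5 - 9*y^4 + 24*y^3 + 3*y^2 - 3*y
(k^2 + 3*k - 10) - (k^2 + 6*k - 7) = -3*k - 3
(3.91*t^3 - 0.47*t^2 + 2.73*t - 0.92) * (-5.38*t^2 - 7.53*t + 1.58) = -21.0358*t^5 - 26.9137*t^4 - 4.9705*t^3 - 16.3499*t^2 + 11.241*t - 1.4536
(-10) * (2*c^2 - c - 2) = -20*c^2 + 10*c + 20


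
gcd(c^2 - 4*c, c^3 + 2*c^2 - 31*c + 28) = c - 4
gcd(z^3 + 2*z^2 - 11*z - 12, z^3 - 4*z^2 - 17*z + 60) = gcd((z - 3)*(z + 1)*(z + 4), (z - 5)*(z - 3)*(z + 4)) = z^2 + z - 12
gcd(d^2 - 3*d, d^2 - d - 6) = d - 3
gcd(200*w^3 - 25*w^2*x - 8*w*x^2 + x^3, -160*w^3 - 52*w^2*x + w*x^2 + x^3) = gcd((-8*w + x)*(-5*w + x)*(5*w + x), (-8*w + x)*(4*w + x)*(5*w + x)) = -40*w^2 - 3*w*x + x^2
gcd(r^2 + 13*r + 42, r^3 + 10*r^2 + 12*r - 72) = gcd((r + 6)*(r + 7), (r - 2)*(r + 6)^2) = r + 6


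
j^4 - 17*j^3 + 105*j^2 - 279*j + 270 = (j - 6)*(j - 5)*(j - 3)^2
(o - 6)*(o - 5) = o^2 - 11*o + 30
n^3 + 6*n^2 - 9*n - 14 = (n - 2)*(n + 1)*(n + 7)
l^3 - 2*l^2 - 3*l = l*(l - 3)*(l + 1)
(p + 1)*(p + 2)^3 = p^4 + 7*p^3 + 18*p^2 + 20*p + 8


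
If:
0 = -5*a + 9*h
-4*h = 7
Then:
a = -63/20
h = -7/4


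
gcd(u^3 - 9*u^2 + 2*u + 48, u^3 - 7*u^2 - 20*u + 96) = u^2 - 11*u + 24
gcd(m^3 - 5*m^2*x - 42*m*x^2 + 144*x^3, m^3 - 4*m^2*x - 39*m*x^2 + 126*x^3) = -m^2 - 3*m*x + 18*x^2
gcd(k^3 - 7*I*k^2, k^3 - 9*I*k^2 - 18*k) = k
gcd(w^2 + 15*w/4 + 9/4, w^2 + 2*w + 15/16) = w + 3/4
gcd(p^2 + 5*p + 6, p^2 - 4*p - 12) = p + 2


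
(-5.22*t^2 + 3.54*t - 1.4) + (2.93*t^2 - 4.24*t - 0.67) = -2.29*t^2 - 0.7*t - 2.07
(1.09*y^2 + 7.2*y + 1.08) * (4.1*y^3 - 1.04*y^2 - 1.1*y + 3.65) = 4.469*y^5 + 28.3864*y^4 - 4.259*y^3 - 5.0647*y^2 + 25.092*y + 3.942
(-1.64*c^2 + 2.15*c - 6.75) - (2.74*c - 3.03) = -1.64*c^2 - 0.59*c - 3.72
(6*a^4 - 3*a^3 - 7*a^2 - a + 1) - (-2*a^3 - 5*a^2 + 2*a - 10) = 6*a^4 - a^3 - 2*a^2 - 3*a + 11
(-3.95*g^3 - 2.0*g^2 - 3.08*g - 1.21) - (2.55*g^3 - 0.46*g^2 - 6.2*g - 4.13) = -6.5*g^3 - 1.54*g^2 + 3.12*g + 2.92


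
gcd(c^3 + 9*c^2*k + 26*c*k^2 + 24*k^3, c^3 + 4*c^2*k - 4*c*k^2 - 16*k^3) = c^2 + 6*c*k + 8*k^2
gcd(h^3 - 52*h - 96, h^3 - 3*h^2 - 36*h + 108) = h + 6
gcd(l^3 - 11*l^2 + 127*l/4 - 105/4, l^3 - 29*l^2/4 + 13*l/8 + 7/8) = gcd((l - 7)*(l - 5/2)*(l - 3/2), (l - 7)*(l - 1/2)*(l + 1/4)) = l - 7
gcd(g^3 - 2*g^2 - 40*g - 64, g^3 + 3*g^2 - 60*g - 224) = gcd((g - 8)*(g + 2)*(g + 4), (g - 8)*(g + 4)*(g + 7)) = g^2 - 4*g - 32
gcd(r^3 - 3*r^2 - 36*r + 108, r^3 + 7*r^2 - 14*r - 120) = r + 6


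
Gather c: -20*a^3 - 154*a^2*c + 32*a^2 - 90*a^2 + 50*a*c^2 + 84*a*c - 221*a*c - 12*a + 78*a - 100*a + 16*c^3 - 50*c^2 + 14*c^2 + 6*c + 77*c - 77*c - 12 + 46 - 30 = -20*a^3 - 58*a^2 - 34*a + 16*c^3 + c^2*(50*a - 36) + c*(-154*a^2 - 137*a + 6) + 4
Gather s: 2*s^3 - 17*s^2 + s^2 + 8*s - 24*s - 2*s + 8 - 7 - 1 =2*s^3 - 16*s^2 - 18*s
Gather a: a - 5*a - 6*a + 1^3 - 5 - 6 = -10*a - 10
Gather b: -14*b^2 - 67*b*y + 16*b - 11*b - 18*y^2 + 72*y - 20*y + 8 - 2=-14*b^2 + b*(5 - 67*y) - 18*y^2 + 52*y + 6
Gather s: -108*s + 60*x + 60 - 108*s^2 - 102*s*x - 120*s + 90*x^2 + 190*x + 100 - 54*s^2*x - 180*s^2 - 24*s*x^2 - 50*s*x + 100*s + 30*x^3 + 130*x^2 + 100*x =s^2*(-54*x - 288) + s*(-24*x^2 - 152*x - 128) + 30*x^3 + 220*x^2 + 350*x + 160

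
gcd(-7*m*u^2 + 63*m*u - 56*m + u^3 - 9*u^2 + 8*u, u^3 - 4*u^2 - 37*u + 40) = u^2 - 9*u + 8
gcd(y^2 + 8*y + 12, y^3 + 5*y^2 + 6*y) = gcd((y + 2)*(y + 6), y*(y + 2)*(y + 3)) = y + 2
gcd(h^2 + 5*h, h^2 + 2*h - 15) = h + 5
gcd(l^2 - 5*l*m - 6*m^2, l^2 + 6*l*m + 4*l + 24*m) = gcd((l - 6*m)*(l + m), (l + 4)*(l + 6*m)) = 1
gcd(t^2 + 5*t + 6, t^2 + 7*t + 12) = t + 3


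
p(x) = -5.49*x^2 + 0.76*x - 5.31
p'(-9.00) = 99.58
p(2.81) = -46.52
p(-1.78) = -24.06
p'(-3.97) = 44.35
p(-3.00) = -57.00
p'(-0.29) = 3.94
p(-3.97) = -94.85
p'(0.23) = -1.77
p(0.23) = -5.43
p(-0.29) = -5.99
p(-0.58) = -7.60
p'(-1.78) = 20.30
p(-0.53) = -7.25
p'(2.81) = -30.09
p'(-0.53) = 6.58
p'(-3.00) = 33.70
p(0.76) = -7.90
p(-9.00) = -456.84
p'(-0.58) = 7.13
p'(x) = 0.76 - 10.98*x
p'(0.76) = -7.58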